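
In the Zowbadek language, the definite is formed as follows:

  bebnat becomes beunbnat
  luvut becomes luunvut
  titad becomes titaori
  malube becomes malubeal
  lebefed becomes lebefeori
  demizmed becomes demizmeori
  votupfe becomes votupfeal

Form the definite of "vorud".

"vorud" ends in -d. The stems ending in -d (titad → titaori, demizmed → demizmeori, lebefed → lebefeori) drop the final letter and add -ori.
So vorud → voruori.

voruori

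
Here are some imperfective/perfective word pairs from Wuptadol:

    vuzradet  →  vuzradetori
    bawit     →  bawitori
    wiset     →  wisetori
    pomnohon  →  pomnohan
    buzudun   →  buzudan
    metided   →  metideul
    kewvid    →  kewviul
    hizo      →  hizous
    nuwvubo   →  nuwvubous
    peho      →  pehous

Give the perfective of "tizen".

vuzradet and metided both have last vowel 'e' yet inflect differently (vuzradetori, metideul), so the last vowel is not what conditions the rule; the final letter is.
"tizen" ends in -n. The stems ending in -n (pomnohon → pomnohan, buzudun → buzudan) change the last vowel to 'a'.
So tizen → tizan.

tizan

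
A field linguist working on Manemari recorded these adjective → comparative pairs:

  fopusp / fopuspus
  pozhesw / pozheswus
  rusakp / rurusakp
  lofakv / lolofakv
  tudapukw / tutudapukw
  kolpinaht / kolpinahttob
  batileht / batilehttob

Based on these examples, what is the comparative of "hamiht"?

fopusp and rusakp both end in -p yet inflect differently (fopuspus, rurusakp), so the final letter is not what conditions the rule; the second-to-last letter is.
"hamiht" has second-to-last letter 'h'. The stems whose second-to-last letter is 'h' (kolpinaht → kolpinahttob, batileht → batilehttob) double the final consonant and add -ob.
The other patterns: stems whose second-to-last letter is 's' add -us; stems whose second-to-last letter is 'k' repeat the first consonant+vowel as a prefix.
So hamiht → hamihttob.

hamihttob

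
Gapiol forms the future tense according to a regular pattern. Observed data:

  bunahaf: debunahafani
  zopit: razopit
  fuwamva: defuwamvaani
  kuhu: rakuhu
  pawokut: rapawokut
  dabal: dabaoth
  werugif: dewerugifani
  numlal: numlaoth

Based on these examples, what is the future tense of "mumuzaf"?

numlal and fuwamva both have last vowel 'a' yet inflect differently (numlaoth, defuwamvaani), so the last vowel is not what conditions the rule; the final letter is.
"mumuzaf" ends in -f. The stems ending in -f (werugif → dewerugifani, bunahaf → debunahafani) add de- … -ani around the stem.
So mumuzaf → demumuzafani.

demumuzafani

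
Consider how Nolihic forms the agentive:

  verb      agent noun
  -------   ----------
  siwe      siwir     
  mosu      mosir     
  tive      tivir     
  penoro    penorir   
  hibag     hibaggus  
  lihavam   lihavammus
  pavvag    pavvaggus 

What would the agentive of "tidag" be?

tidaggus

penoro and pavvag both begin with p- yet inflect differently (penorir, pavvaggus), so the first letter is not what conditions the rule; whether the stem ends in a vowel or a consonant is.
"tidag" ends in a consonant. The stems ending in a consonant (hibag → hibaggus, lihavam → lihavammus, pavvag → pavvaggus) double the final consonant and add -us.
So tidag → tidaggus.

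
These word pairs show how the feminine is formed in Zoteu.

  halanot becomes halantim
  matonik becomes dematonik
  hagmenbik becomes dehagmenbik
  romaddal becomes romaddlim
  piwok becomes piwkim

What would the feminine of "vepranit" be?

"vepranit" has last vowel 'i'. The stems whose last vowel is 'i' (hagmenbik → dehagmenbik, matonik → dematonik) add the prefix de-.
So vepranit → devepranit.

devepranit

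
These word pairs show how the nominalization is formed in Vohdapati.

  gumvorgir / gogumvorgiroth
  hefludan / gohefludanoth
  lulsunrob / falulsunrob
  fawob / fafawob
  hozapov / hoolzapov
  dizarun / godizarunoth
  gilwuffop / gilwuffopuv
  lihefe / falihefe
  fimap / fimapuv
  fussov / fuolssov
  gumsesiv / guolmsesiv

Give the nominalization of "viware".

faviware

gumvorgir and gumsesiv both have last vowel 'i' yet inflect differently (gogumvorgiroth, guolmsesiv), so the last vowel is not what conditions the rule; the final letter is.
"viware" ends in -e. The one such stem in the data (lihefe → falihefe) adds the prefix fa-, so the same rule applies.
The other patterns: stems ending in -n or -r add go- … -oth around the stem; stems ending in -v insert -ol- after the first vowel; stems ending in -p add -uv.
So viware → faviware.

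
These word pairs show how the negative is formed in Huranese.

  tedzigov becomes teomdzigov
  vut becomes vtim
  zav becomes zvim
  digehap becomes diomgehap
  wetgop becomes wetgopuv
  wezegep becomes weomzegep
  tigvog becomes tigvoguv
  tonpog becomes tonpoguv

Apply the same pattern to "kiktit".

zav and tedzigov both end in -v yet inflect differently (zvim, teomdzigov), so the final letter is not what conditions the rule; the number of vowels is.
"kiktit" has 2 vowels. The stems with 2 vowels (wetgop → wetgopuv, tigvog → tigvoguv, tonpog → tonpoguv) add -uv.
So kiktit → kiktituv.

kiktituv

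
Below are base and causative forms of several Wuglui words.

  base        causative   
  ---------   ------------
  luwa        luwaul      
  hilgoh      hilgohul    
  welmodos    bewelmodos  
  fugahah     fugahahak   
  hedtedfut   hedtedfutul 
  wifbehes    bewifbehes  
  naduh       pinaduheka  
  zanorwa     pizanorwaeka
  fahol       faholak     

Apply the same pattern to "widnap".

bewidnap

"widnap" begins with w-. The stems beginning with w- (welmodos → bewelmodos, wifbehes → bewifbehes) add the prefix be-.
The other patterns: stems beginning with h- or l- add -ul; stems beginning with f- add -ak; stems beginning with n- or z- add pi- … -eka around the stem.
So widnap → bewidnap.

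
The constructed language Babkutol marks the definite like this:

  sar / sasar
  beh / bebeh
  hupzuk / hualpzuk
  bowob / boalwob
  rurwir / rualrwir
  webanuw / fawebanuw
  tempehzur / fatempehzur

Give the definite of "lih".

lilih

sar and rurwir both end in -r yet inflect differently (sasar, rualrwir), so the final letter is not what conditions the rule; the number of vowels is.
"lih" has 1 vowel. The stems with 1 vowel (sar → sasar, beh → bebeh) repeat the first consonant+vowel as a prefix.
The other patterns: stems with 2 vowels insert -al- after the first vowel; stems with 3 vowels add the prefix fa-.
So lih → lilih.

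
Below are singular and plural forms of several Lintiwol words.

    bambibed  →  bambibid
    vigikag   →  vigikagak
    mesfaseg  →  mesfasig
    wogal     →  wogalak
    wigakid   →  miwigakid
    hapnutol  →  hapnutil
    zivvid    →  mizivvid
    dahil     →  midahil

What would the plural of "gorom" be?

gorim

"gorom" has last vowel 'o'. The one such stem in the data (hapnutol → hapnutil) changes the last vowel to 'i' (as do mesfaseg, bambibed), so the same rule applies.
So gorom → gorim.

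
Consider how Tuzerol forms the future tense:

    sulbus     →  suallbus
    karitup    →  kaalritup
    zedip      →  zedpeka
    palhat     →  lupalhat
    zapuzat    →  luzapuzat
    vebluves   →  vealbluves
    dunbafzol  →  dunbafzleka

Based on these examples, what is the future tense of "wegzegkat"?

luwegzegkat

zedip and karitup both end in -p yet inflect differently (zedpeka, kaalritup), so the final letter is not what conditions the rule; the last vowel is.
"wegzegkat" has last vowel 'a'. The stems whose last vowel is 'a' (palhat → lupalhat, zapuzat → luzapuzat) add the prefix lu-.
The other patterns: stems whose last vowel is 'i' or 'o' delete the last vowel and add -eka; stems whose last vowel is 'e' or 'u' insert -al- after the first vowel.
So wegzegkat → luwegzegkat.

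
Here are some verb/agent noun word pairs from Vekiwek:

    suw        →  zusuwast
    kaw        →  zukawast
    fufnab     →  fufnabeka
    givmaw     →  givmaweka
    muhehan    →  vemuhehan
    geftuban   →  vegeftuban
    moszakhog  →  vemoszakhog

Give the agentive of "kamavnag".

vekamavnag

"kamavnag" has 3 vowels. The stems with 3 vowels (muhehan → vemuhehan, geftuban → vegeftuban, moszakhog → vemoszakhog) add the prefix ve-.
So kamavnag → vekamavnag.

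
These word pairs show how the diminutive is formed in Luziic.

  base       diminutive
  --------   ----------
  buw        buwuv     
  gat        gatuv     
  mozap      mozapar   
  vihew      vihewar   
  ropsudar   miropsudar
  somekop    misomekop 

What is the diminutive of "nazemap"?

minazemap

buw and vihew both end in -w yet inflect differently (buwuv, vihewar), so the final letter is not what conditions the rule; the number of vowels is.
"nazemap" has 3 vowels. The stems with 3 vowels (ropsudar → miropsudar, somekop → misomekop) add the prefix mi-.
The other patterns: stems with 1 vowel add -uv; stems with 2 vowels add -ar.
So nazemap → minazemap.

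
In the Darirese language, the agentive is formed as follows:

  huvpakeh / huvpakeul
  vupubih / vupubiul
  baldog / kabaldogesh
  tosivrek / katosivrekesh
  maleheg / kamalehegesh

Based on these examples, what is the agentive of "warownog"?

kawarownogesh

huvpakeh and tosivrek both have last vowel 'e' yet inflect differently (huvpakeul, katosivrekesh), so the last vowel is not what conditions the rule; the final letter is.
"warownog" ends in -g. The stems ending in -g (baldog → kabaldogesh, maleheg → kamalehegesh) add ka- … -esh around the stem.
So warownog → kawarownogesh.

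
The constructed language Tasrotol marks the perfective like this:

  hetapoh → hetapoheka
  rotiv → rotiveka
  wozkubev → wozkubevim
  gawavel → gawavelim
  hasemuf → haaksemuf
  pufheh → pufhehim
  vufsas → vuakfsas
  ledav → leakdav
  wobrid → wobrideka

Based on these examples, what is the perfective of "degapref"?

"degapref" has last vowel 'e'. The stems whose last vowel is 'e' (wozkubev → wozkubevim, gawavel → gawavelim, pufheh → pufhehim) add -im.
So degapref → degaprefim.

degaprefim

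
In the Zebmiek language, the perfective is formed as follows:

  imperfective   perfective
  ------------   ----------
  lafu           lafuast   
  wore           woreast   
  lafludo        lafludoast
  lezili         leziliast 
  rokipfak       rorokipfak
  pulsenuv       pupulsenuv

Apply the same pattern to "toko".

tokoast

"toko" ends in a vowel. The stems ending in a vowel (lafu → lafuast, wore → woreast, lafludo → lafludoast) add -ast.
The other pattern: stems ending in a consonant repeat the first consonant+vowel as a prefix.
So toko → tokoast.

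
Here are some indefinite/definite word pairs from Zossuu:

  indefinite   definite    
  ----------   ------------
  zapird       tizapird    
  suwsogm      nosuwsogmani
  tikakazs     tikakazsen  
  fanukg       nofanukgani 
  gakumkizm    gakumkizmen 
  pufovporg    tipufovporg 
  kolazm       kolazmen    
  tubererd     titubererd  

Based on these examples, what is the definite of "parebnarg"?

tiparebnarg

"parebnarg" has second-to-last letter 'r'. The stems whose second-to-last letter is 'r' (pufovporg → tipufovporg, zapird → tizapird, tubererd → titubererd) add the prefix ti-.
The other patterns: stems whose second-to-last letter is 'z' add -en; stems whose second-to-last letter is 'g' or 'k' add no- … -ani around the stem.
So parebnarg → tiparebnarg.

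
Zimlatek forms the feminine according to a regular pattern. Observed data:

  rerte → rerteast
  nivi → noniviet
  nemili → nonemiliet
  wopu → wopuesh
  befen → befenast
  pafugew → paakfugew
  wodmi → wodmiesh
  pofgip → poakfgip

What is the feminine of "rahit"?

"rahit" begins with r-. The one such stem in the data (rerte → rerteast) adds -ast, so the same rule applies.
The other patterns: stems beginning with n- add no- … -et around the stem; stems beginning with p- insert -ak- after the first vowel; stems beginning with w- add -esh.
So rahit → rahitast.

rahitast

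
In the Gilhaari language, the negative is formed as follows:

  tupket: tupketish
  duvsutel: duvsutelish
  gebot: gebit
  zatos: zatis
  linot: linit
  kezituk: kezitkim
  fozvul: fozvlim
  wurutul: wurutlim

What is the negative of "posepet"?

posepetish

"posepet" has last vowel 'e'. The stems whose last vowel is 'e' (tupket → tupketish, duvsutel → duvsutelish) add -ish.
So posepet → posepetish.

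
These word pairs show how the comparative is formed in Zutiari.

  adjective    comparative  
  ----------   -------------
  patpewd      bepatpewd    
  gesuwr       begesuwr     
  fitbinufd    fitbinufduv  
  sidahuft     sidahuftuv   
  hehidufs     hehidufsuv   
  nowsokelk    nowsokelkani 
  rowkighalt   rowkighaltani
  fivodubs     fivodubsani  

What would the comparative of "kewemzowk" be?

patpewd and fitbinufd both end in -d yet inflect differently (bepatpewd, fitbinufduv), so the final letter is not what conditions the rule; the second-to-last letter is.
"kewemzowk" has second-to-last letter 'w'. The stems whose second-to-last letter is 'w' (patpewd → bepatpewd, gesuwr → begesuwr) add the prefix be-.
So kewemzowk → bekewemzowk.

bekewemzowk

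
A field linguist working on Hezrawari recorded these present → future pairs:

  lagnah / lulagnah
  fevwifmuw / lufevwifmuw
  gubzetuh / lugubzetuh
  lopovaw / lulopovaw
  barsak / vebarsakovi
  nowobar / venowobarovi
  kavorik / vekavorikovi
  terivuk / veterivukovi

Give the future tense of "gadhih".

lagnah and barsak both have last vowel 'a' yet inflect differently (lulagnah, vebarsakovi), so the last vowel is not what conditions the rule; the final letter is.
"gadhih" ends in -h. The stems ending in -h (lagnah → lulagnah, gubzetuh → lugubzetuh) add the prefix lu-.
The other pattern: stems ending in -k or -r add ve- … -ovi around the stem.
So gadhih → lugadhih.

lugadhih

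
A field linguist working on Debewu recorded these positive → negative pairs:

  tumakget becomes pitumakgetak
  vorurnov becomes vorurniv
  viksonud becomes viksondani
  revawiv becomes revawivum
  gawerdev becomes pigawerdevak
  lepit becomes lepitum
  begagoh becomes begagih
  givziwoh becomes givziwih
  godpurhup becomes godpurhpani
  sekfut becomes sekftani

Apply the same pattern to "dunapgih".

dunapgihum

sekfut and tumakget both end in -t yet inflect differently (sekftani, pitumakgetak), so the final letter is not what conditions the rule; the last vowel is.
"dunapgih" has last vowel 'i'. The stems whose last vowel is 'i' (revawiv → revawivum, lepit → lepitum) add -um.
The other patterns: stems whose last vowel is 'u' delete the last vowel and add -ani; stems whose last vowel is 'e' add pi- … -ak around the stem; stems whose last vowel is 'o' change the last vowel to 'i'.
So dunapgih → dunapgihum.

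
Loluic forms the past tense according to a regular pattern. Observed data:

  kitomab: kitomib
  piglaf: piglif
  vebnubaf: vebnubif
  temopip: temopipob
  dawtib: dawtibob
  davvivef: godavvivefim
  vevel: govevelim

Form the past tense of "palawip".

"palawip" has last vowel 'i'. The stems whose last vowel is 'i' (temopip → temopipob, dawtib → dawtibob) add -ob.
The other patterns: stems whose last vowel is 'e' add go- … -im around the stem; stems whose last vowel is 'a' change the last vowel to 'i'.
So palawip → palawipob.

palawipob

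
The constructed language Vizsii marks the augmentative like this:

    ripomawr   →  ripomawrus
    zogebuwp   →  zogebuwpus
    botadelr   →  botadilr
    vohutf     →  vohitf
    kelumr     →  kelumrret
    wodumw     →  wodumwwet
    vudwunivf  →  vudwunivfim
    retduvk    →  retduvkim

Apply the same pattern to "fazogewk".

fazogewkus

ripomawr and botadelr both end in -r yet inflect differently (ripomawrus, botadilr), so the final letter is not what conditions the rule; the second-to-last letter is.
"fazogewk" has second-to-last letter 'w'. The stems whose second-to-last letter is 'w' (ripomawr → ripomawrus, zogebuwp → zogebuwpus) add -us.
So fazogewk → fazogewkus.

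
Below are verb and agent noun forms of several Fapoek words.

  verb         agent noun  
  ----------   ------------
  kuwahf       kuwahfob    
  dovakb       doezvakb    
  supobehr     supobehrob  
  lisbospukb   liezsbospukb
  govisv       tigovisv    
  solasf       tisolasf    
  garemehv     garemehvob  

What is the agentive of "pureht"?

purehtob

"pureht" has second-to-last letter 'h'. The stems whose second-to-last letter is 'h' (kuwahf → kuwahfob, supobehr → supobehrob, garemehv → garemehvob) add -ob.
The other patterns: stems whose second-to-last letter is 'k' insert -ez- after the first vowel; stems whose second-to-last letter is 's' add the prefix ti-.
So pureht → purehtob.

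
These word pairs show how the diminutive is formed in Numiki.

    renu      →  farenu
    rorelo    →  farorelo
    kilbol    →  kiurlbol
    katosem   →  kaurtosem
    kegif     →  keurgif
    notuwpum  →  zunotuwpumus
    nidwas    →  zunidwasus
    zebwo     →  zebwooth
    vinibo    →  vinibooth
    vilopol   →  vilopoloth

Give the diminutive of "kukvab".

kuurkvab

katosem and notuwpum both end in -m yet inflect differently (kaurtosem, zunotuwpumus), so the final letter is not what conditions the rule; the first letter is.
"kukvab" begins with k-. The stems beginning with k- (kilbol → kiurlbol, katosem → kaurtosem, kegif → keurgif) insert -ur- after the first vowel.
The other patterns: stems beginning with r- add the prefix fa-; stems beginning with n- add zu- … -us around the stem; stems beginning with v- or z- add -oth.
So kukvab → kuurkvab.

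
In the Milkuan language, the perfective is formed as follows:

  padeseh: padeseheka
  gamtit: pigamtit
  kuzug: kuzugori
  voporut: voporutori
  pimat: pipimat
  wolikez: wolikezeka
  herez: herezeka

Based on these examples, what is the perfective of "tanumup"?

voporut and gamtit both end in -t yet inflect differently (voporutori, pigamtit), so the final letter is not what conditions the rule; the last vowel is.
"tanumup" has last vowel 'u'. The stems whose last vowel is 'u' (kuzug → kuzugori, voporut → voporutori) add -ori.
The other patterns: stems whose last vowel is 'e' add -eka; stems whose last vowel is 'a' or 'i' add the prefix pi-.
So tanumup → tanumupori.

tanumupori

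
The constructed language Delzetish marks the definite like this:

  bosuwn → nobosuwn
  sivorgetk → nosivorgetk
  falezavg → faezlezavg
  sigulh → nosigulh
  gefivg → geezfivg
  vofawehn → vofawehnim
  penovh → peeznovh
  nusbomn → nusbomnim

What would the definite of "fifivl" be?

nusbomn and bosuwn both end in -n yet inflect differently (nusbomnim, nobosuwn), so the final letter is not what conditions the rule; the second-to-last letter is.
"fifivl" has second-to-last letter 'v'. The stems whose second-to-last letter is 'v' (penovh → peeznovh, gefivg → geezfivg, falezavg → faezlezavg) insert -ez- after the first vowel.
The other patterns: stems whose second-to-last letter is 'h' or 'm' add -im; stems whose second-to-last letter is 'l', 't' or 'w' add the prefix no-.
So fifivl → fiezfivl.

fiezfivl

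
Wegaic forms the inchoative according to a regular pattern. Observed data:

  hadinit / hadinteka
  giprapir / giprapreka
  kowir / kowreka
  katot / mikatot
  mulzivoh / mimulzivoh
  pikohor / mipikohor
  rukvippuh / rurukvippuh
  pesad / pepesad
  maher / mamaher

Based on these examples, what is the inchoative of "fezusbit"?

fezusbteka

hadinit and katot both end in -t yet inflect differently (hadinteka, mikatot), so the final letter is not what conditions the rule; the last vowel is.
"fezusbit" has last vowel 'i'. The stems whose last vowel is 'i' (hadinit → hadinteka, giprapir → giprapreka, kowir → kowreka) delete the last vowel and add -eka.
The other patterns: stems whose last vowel is 'o' add the prefix mi-; stems whose last vowel is 'a', 'e' or 'u' repeat the first consonant+vowel as a prefix.
So fezusbit → fezusbteka.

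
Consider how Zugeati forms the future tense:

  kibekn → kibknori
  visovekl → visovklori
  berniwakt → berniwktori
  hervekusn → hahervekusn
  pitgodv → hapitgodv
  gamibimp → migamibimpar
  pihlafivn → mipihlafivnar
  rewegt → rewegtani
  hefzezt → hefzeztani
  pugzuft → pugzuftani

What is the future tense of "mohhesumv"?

kibekn and hervekusn both end in -n yet inflect differently (kibknori, hahervekusn), so the final letter is not what conditions the rule; the second-to-last letter is.
"mohhesumv" has second-to-last letter 'm'. The one such stem in the data (gamibimp → migamibimpar) adds mi- … -ar around the stem, so the same rule applies.
The other patterns: stems whose second-to-last letter is 'k' delete the last vowel and add -ori; stems whose second-to-last letter is 'd' or 's' add the prefix ha-; stems whose second-to-last letter is 'f', 'g' or 'z' add -ani.
So mohhesumv → mimohhesumvar.

mimohhesumvar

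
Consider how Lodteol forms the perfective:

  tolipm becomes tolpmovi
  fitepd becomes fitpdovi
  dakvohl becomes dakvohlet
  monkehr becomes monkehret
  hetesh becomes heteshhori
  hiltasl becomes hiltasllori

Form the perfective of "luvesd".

luvesddori

dakvohl and hiltasl both end in -l yet inflect differently (dakvohlet, hiltasllori), so the final letter is not what conditions the rule; the second-to-last letter is.
"luvesd" has second-to-last letter 's'. The stems whose second-to-last letter is 's' (hetesh → heteshhori, hiltasl → hiltasllori) double the final consonant and add -ori.
The other patterns: stems whose second-to-last letter is 'p' delete the last vowel and add -ovi; stems whose second-to-last letter is 'h' add -et.
So luvesd → luvesddori.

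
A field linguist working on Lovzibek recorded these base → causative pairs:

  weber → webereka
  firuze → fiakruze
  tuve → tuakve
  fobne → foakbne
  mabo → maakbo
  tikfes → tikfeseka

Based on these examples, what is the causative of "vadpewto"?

tuve and weber both have last vowel 'e' yet inflect differently (tuakve, webereka), so the last vowel is not what conditions the rule; whether the stem ends in a vowel or a consonant is.
"vadpewto" ends in a vowel. The stems ending in a vowel (mabo → maakbo, tuve → tuakve, fobne → foakbne) insert -ak- after the first vowel.
The other pattern: stems ending in a consonant add -eka.
So vadpewto → vaakdpewto.

vaakdpewto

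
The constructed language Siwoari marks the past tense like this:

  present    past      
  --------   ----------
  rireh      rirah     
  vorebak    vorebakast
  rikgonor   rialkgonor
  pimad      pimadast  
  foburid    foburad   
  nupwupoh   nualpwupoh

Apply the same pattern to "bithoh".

bialthoh

pimad and foburid both end in -d yet inflect differently (pimadast, foburad), so the final letter is not what conditions the rule; the last vowel is.
"bithoh" has last vowel 'o'. The stems whose last vowel is 'o' (rikgonor → rialkgonor, nupwupoh → nualpwupoh) insert -al- after the first vowel.
So bithoh → bialthoh.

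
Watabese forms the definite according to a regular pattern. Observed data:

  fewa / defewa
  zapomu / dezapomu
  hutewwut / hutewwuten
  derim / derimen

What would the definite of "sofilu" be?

zapomu and hutewwut both have last vowel 'u' yet inflect differently (dezapomu, hutewwuten), so the last vowel is not what conditions the rule; whether the stem ends in a vowel or a consonant is.
"sofilu" ends in a vowel. The stems ending in a vowel (zapomu → dezapomu, fewa → defewa) add the prefix de-.
So sofilu → desofilu.

desofilu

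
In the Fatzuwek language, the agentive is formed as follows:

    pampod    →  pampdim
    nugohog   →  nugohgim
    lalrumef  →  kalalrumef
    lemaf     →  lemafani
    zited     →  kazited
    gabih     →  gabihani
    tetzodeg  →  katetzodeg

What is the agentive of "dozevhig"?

"dozevhig" has last vowel 'i'. The one such stem in the data (gabih → gabihani) adds -ani, so the same rule applies.
The other patterns: stems whose last vowel is 'e' add the prefix ka-; stems whose last vowel is 'o' delete the last vowel and add -im.
So dozevhig → dozevhigani.

dozevhigani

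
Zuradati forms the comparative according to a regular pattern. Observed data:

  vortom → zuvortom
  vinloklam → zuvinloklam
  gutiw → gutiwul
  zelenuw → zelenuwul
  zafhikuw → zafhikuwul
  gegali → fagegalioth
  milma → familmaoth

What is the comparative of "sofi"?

gutiw and gegali both have last vowel 'i' yet inflect differently (gutiwul, fagegalioth), so the last vowel is not what conditions the rule; the final letter is.
"sofi" ends in -i. The one such stem in the data (gegali → fagegalioth) adds fa- … -oth around the stem, so the same rule applies.
The other patterns: stems ending in -m add the prefix zu-; stems ending in -w add -ul.
So sofi → fasofioth.

fasofioth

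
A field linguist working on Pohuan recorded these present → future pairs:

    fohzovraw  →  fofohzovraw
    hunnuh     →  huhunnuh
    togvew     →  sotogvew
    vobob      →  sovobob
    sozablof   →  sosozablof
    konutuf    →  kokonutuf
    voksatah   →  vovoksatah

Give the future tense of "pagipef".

fohzovraw and togvew both end in -w yet inflect differently (fofohzovraw, sotogvew), so the final letter is not what conditions the rule; the last vowel is.
"pagipef" has last vowel 'e'. The one such stem in the data (togvew → sotogvew) adds the prefix so-, so the same rule applies.
The other pattern: stems whose last vowel is 'a' or 'u' repeat the first consonant+vowel as a prefix.
So pagipef → sopagipef.

sopagipef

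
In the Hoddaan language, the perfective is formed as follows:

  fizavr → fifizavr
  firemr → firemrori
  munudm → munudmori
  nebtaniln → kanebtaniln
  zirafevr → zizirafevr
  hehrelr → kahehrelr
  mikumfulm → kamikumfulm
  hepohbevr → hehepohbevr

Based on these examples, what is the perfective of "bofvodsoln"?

kabofvodsoln

"bofvodsoln" has second-to-last letter 'l'. The stems whose second-to-last letter is 'l' (nebtaniln → kanebtaniln, mikumfulm → kamikumfulm, hehrelr → kahehrelr) add the prefix ka-.
The other patterns: stems whose second-to-last letter is 'v' repeat the first consonant+vowel as a prefix; stems whose second-to-last letter is 'd' or 'm' add -ori.
So bofvodsoln → kabofvodsoln.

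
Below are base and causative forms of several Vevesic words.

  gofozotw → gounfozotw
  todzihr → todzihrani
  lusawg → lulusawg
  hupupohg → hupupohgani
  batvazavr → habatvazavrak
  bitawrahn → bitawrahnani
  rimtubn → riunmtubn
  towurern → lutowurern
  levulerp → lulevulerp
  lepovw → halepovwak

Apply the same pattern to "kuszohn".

batvazavr and todzihr both end in -r yet inflect differently (habatvazavrak, todzihrani), so the final letter is not what conditions the rule; the second-to-last letter is.
"kuszohn" has second-to-last letter 'h'. The stems whose second-to-last letter is 'h' (todzihr → todzihrani, hupupohg → hupupohgani, bitawrahn → bitawrahnani) add -ani.
The other patterns: stems whose second-to-last letter is 'v' add ha- … -ak around the stem; stems whose second-to-last letter is 'r' or 'w' add the prefix lu-; stems whose second-to-last letter is 'b' or 't' insert -un- after the first vowel.
So kuszohn → kuszohnani.

kuszohnani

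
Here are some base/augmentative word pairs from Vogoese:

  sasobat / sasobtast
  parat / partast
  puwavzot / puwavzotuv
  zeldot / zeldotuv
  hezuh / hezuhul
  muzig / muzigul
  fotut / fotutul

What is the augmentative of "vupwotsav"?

sasobat and puwavzot both end in -t yet inflect differently (sasobtast, puwavzotuv), so the final letter is not what conditions the rule; the last vowel is.
"vupwotsav" has last vowel 'a'. The stems whose last vowel is 'a' (sasobat → sasobtast, parat → partast) delete the last vowel and add -ast.
So vupwotsav → vupwotsvast.

vupwotsvast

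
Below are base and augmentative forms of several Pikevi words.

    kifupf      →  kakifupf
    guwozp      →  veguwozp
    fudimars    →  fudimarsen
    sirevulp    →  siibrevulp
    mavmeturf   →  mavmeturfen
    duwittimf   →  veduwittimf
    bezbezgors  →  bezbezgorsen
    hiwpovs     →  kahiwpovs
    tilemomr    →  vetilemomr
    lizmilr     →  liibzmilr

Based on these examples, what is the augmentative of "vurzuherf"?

duwittimf and mavmeturf both end in -f yet inflect differently (veduwittimf, mavmeturfen), so the final letter is not what conditions the rule; the second-to-last letter is.
"vurzuherf" has second-to-last letter 'r'. The stems whose second-to-last letter is 'r' (bezbezgors → bezbezgorsen, mavmeturf → mavmeturfen, fudimars → fudimarsen) add -en.
So vurzuherf → vurzuherfen.

vurzuherfen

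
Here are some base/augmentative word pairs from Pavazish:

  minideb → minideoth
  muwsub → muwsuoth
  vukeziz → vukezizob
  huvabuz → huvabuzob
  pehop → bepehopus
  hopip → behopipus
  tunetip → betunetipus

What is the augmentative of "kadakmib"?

kadakmioth

"kadakmib" ends in -b. The stems ending in -b (minideb → minideoth, muwsub → muwsuoth) drop the final letter and add -oth.
The other patterns: stems ending in -z add -ob; stems ending in -p add be- … -us around the stem.
So kadakmib → kadakmioth.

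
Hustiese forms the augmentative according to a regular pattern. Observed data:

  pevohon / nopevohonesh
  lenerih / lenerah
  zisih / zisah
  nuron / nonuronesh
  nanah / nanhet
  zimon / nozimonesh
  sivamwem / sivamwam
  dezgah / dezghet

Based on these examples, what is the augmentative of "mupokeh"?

nanah and zisih both end in -h yet inflect differently (nanhet, zisah), so the final letter is not what conditions the rule; the last vowel is.
"mupokeh" has last vowel 'e'. The one such stem in the data (sivamwem → sivamwam) changes the last vowel to 'a' (as do zisih, lenerih), so the same rule applies.
The other patterns: stems whose last vowel is 'o' add no- … -esh around the stem; stems whose last vowel is 'a' delete the last vowel and add -et.
So mupokeh → mupokah.

mupokah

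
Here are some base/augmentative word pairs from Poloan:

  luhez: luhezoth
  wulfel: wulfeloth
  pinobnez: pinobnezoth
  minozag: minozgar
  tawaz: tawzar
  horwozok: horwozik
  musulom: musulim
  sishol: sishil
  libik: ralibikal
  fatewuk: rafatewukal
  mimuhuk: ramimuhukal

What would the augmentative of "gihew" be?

"gihew" has last vowel 'e'. The stems whose last vowel is 'e' (luhez → luhezoth, wulfel → wulfeloth, pinobnez → pinobnezoth) add -oth.
The other patterns: stems whose last vowel is 'a' delete the last vowel and add -ar; stems whose last vowel is 'o' change the last vowel to 'i'; stems whose last vowel is 'i' or 'u' add ra- … -al around the stem.
So gihew → gihewoth.

gihewoth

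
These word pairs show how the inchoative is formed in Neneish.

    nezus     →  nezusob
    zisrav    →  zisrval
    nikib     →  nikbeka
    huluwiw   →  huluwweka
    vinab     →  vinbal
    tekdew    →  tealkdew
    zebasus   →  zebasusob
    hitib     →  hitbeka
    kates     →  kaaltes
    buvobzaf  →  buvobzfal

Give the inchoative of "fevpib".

fevpbeka

kates and zebasus both end in -s yet inflect differently (kaaltes, zebasusob), so the final letter is not what conditions the rule; the last vowel is.
"fevpib" has last vowel 'i'. The stems whose last vowel is 'i' (nikib → nikbeka, huluwiw → huluwweka, hitib → hitbeka) delete the last vowel and add -eka.
The other patterns: stems whose last vowel is 'e' insert -al- after the first vowel; stems whose last vowel is 'u' add -ob; stems whose last vowel is 'a' delete the last vowel and add -al.
So fevpib → fevpbeka.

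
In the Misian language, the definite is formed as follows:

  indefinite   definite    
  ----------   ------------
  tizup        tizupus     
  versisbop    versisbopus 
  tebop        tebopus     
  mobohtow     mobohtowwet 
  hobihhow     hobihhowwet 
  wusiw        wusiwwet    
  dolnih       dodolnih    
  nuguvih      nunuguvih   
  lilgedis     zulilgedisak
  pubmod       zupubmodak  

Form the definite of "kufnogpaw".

kufnogpawwet

versisbop and mobohtow both have last vowel 'o' yet inflect differently (versisbopus, mobohtowwet), so the last vowel is not what conditions the rule; the final letter is.
"kufnogpaw" ends in -w. The stems ending in -w (mobohtow → mobohtowwet, hobihhow → hobihhowwet, wusiw → wusiwwet) double the final consonant and add -et.
The other patterns: stems ending in -p add -us; stems ending in -h repeat the first consonant+vowel as a prefix; stems ending in -d or -s add zu- … -ak around the stem.
So kufnogpaw → kufnogpawwet.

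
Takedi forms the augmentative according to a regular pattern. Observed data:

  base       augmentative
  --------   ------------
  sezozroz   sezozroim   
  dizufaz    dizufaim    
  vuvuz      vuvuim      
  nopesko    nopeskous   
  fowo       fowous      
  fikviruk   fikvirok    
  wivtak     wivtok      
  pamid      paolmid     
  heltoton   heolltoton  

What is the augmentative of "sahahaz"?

sahahaim

sezozroz and nopesko both have last vowel 'o' yet inflect differently (sezozroim, nopeskous), so the last vowel is not what conditions the rule; the final letter is.
"sahahaz" ends in -z. The stems ending in -z (sezozroz → sezozroim, dizufaz → dizufaim, vuvuz → vuvuim) drop the final letter and add -im.
The other patterns: stems ending in -o add -us; stems ending in -k change the last vowel to 'o'; stems ending in -d or -n insert -ol- after the first vowel.
So sahahaz → sahahaim.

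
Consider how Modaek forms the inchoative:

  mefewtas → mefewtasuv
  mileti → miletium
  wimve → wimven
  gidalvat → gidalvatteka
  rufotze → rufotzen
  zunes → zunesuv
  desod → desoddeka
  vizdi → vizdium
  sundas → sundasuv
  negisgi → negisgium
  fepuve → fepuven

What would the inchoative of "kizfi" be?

kizfium

zunes and fepuve both have last vowel 'e' yet inflect differently (zunesuv, fepuven), so the last vowel is not what conditions the rule; the final letter is.
"kizfi" ends in -i. The stems ending in -i (vizdi → vizdium, negisgi → negisgium, mileti → miletium) add -um.
The other patterns: stems ending in -s add -uv; stems ending in -e drop the final letter and add -en; stems ending in -d or -t double the final consonant and add -eka.
So kizfi → kizfium.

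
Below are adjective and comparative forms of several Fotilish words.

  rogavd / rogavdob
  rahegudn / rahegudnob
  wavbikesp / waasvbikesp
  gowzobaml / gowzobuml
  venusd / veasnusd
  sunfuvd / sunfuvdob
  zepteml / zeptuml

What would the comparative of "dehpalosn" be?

"dehpalosn" has second-to-last letter 's'. The stems whose second-to-last letter is 's' (wavbikesp → waasvbikesp, venusd → veasnusd) insert -as- after the first vowel.
So dehpalosn → deashpalosn.

deashpalosn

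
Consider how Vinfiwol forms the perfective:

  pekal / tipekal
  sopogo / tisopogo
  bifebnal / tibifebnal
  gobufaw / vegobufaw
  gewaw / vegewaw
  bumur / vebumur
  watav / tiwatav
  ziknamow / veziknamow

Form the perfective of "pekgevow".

"pekgevow" ends in -w. The stems ending in -w (gewaw → vegewaw, ziknamow → veziknamow, gobufaw → vegobufaw) add the prefix ve-.
So pekgevow → vepekgevow.

vepekgevow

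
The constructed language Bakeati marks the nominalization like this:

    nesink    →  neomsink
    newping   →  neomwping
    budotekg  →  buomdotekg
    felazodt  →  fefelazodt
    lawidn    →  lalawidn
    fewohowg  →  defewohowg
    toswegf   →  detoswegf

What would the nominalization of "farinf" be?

newping and fewohowg both end in -g yet inflect differently (neomwping, defewohowg), so the final letter is not what conditions the rule; the second-to-last letter is.
"farinf" has second-to-last letter 'n'. The stems whose second-to-last letter is 'n' (nesink → neomsink, newping → neomwping) insert -om- after the first vowel.
So farinf → faomrinf.

faomrinf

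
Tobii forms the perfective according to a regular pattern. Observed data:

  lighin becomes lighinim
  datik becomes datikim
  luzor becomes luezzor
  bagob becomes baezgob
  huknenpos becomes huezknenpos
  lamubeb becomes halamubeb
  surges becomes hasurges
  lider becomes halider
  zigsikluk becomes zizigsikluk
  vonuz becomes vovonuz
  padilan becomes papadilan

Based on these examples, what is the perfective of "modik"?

bagob and lamubeb both end in -b yet inflect differently (baezgob, halamubeb), so the final letter is not what conditions the rule; the last vowel is.
"modik" has last vowel 'i'. The stems whose last vowel is 'i' (lighin → lighinim, datik → datikim) add -im.
The other patterns: stems whose last vowel is 'o' insert -ez- after the first vowel; stems whose last vowel is 'e' add the prefix ha-; stems whose last vowel is 'a' or 'u' repeat the first consonant+vowel as a prefix.
So modik → modikim.

modikim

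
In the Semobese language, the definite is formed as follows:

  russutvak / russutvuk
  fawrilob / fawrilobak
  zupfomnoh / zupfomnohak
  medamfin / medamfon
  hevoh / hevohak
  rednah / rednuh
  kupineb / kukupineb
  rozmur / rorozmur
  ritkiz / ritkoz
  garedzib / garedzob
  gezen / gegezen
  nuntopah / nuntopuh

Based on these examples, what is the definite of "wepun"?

medamfin and gezen both end in -n yet inflect differently (medamfon, gegezen), so the final letter is not what conditions the rule; the last vowel is.
"wepun" has last vowel 'u'. The one such stem in the data (rozmur → rorozmur) repeats the first consonant+vowel as a prefix (as do gezen, kupineb), so the same rule applies.
The other patterns: stems whose last vowel is 'i' change the last vowel to 'o'; stems whose last vowel is 'o' add -ak; stems whose last vowel is 'a' change the last vowel to 'u'.
So wepun → wewepun.

wewepun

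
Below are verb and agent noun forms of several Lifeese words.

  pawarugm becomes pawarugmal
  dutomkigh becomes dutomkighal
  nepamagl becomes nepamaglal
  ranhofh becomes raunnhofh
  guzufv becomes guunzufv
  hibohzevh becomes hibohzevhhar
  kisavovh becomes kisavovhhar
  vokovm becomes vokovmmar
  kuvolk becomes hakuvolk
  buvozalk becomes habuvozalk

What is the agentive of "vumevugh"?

vumevughal

dutomkigh and ranhofh both end in -h yet inflect differently (dutomkighal, raunnhofh), so the final letter is not what conditions the rule; the second-to-last letter is.
"vumevugh" has second-to-last letter 'g'. The stems whose second-to-last letter is 'g' (pawarugm → pawarugmal, dutomkigh → dutomkighal, nepamagl → nepamaglal) add -al.
The other patterns: stems whose second-to-last letter is 'f' insert -un- after the first vowel; stems whose second-to-last letter is 'v' double the final consonant and add -ar; stems whose second-to-last letter is 'l' add the prefix ha-.
So vumevugh → vumevughal.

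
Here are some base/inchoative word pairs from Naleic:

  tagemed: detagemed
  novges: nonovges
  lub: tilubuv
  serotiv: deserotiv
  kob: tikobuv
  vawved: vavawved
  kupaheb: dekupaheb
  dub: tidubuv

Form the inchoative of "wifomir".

dewifomir

vawved and tagemed both end in -d yet inflect differently (vavawved, detagemed), so the final letter is not what conditions the rule; the number of vowels is.
"wifomir" has 3 vowels. The stems with 3 vowels (tagemed → detagemed, serotiv → deserotiv, kupaheb → dekupaheb) add the prefix de-.
So wifomir → dewifomir.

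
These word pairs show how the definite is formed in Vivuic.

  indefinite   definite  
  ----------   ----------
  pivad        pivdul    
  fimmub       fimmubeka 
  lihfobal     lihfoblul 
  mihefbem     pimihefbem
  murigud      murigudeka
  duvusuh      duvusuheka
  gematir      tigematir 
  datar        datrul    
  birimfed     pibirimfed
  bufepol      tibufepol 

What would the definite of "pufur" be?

pufureka

"pufur" has last vowel 'u'. The stems whose last vowel is 'u' (duvusuh → duvusuheka, murigud → murigudeka, fimmub → fimmubeka) add -eka.
So pufur → pufureka.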